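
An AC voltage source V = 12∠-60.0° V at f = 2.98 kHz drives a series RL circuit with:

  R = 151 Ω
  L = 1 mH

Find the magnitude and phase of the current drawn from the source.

Step 1 — Angular frequency: ω = 2π·f = 2π·2980 = 1.872e+04 rad/s.
Step 2 — Component impedances:
  R: Z = R = 151 Ω
  L: Z = jωL = j·1.872e+04·0.001 = 0 + j18.72 Ω
Step 3 — Series combination: Z_total = R + L = 151 + j18.72 Ω = 152.2∠7.1° Ω.
Step 4 — Source phasor: V = 12∠-60.0° V = 6 - j10.39 V.
Step 5 — Ohm's law: I = V / Z_total = (6 - j10.39) / (151 + j18.72) = 0.03073 - j0.07263 A.
Step 6 — Convert to polar: |I| = 0.07887 A, ∠I = -67.1°.

I = 0.07887∠-67.1° A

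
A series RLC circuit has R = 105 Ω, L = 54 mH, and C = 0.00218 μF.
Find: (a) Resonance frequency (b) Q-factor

Step 1 — Resonance condition Im(Z)=0 gives ω₀ = 1/√(LC).
Step 2 — ω₀ = 1/√(0.054·2.18e-09) = 9.217e+04 rad/s.
Step 3 — f₀ = ω₀/(2π) = 1.467e+04 Hz.
Step 4 — Series Q: Q = ω₀L/R = 9.217e+04·0.054/105 = 47.4.

(a) f₀ = 1.467e+04 Hz  (b) Q = 47.4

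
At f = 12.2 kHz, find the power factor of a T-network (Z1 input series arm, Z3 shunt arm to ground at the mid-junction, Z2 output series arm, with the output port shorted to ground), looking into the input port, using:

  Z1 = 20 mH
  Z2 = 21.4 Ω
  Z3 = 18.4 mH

Step 1 — Angular frequency: ω = 2π·f = 2π·1.22e+04 = 7.665e+04 rad/s.
Step 2 — Component impedances:
  Z1: Z = jωL = j·7.665e+04·0.02 = 0 + j1533 Ω
  Z2: Z = R = 21.4 Ω
  Z3: Z = jωL = j·7.665e+04·0.0184 = 0 + j1410 Ω
Step 3 — With the output port shorted to ground, the output series arm Z2 runs from the junction to ground; the shunt arm Z3 also runs from the junction to ground. They appear in parallel: Z3 || Z2 = 21.4 + j0.3246 Ω.
Step 4 — Series with input arm Z1: Z_in = Z1 + (Z3 || Z2) = 21.4 + j1533 Ω = 1534∠89.2° Ω.
Step 5 — Power factor: PF = cos(φ) = Re(Z)/|Z| = 21.4/1534 = 0.01395.
Step 6 — Type: Im(Z) = 1533 ⇒ lagging (phase φ = 89.2°).

PF = 0.01395 (lagging, φ = 89.2°)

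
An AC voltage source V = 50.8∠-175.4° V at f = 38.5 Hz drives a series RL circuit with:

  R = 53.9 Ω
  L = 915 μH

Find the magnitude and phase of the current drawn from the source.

Step 1 — Angular frequency: ω = 2π·f = 2π·38.5 = 241.9 rad/s.
Step 2 — Component impedances:
  R: Z = R = 53.9 Ω
  L: Z = jωL = j·241.9·0.000915 = 0 + j0.2213 Ω
Step 3 — Series combination: Z_total = R + L = 53.9 + j0.2213 Ω = 53.9∠0.2° Ω.
Step 4 — Source phasor: V = 50.8∠-175.4° V = -50.64 - j4.074 V.
Step 5 — Ohm's law: I = V / Z_total = (-50.64 - j4.074) / (53.9 + j0.2213) = -0.9397 - j0.07173 A.
Step 6 — Convert to polar: |I| = 0.9425 A, ∠I = -175.6°.

I = 0.9425∠-175.6° A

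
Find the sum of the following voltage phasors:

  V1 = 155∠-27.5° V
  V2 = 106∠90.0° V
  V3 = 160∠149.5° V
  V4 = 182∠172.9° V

Step 1 — Convert each phasor to rectangular form:
  V1 = 155·(cos(-27.5°) + j·sin(-27.5°)) = 137.5 - j71.57 V
  V2 = 106·(cos(90.0°) + j·sin(90.0°)) = 0 + j106 V
  V3 = 160·(cos(149.5°) + j·sin(149.5°)) = -137.9 + j81.21 V
  V4 = 182·(cos(172.9°) + j·sin(172.9°)) = -180.6 + j22.5 V
Step 2 — Sum components: V_total = -181 + j138.1 V.
Step 3 — Convert to polar: |V_total| = 227.7 V, ∠V_total = 142.6°.

V_total = 227.7∠142.6° V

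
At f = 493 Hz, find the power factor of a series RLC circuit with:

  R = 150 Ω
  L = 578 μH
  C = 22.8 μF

Step 1 — Angular frequency: ω = 2π·f = 2π·493 = 3098 rad/s.
Step 2 — Component impedances:
  R: Z = R = 150 Ω
  L: Z = jωL = j·3098·0.000578 = 0 + j1.79 Ω
  C: Z = 1/(jωC) = -j/(ω·C) = 0 - j14.16 Ω
Step 3 — Series combination: Z_total = R + L + C = 150 - j12.37 Ω = 150.5∠-4.7° Ω.
Step 4 — Power factor: PF = cos(φ) = Re(Z)/|Z| = 150/150.51 = 0.9966.
Step 5 — Type: Im(Z) = -12.37 ⇒ leading (phase φ = -4.7°).

PF = 0.9966 (leading, φ = -4.7°)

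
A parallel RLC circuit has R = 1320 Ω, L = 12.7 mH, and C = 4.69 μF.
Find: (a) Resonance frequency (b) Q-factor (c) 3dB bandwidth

Step 1 — Resonance: ω₀ = 1/√(LC) = 1/√(0.0127·4.69e-06) = 4097 rad/s.
Step 2 — f₀ = ω₀/(2π) = 652.1 Hz.
Step 3 — Parallel Q: Q = R/(ω₀L) = 1320/(4097·0.0127) = 25.37.
Step 4 — Bandwidth: Δω = ω₀/Q = 161.5 rad/s; BW = Δω/(2π) = 25.71 Hz.

(a) f₀ = 652.1 Hz  (b) Q = 25.37  (c) BW = 25.71 Hz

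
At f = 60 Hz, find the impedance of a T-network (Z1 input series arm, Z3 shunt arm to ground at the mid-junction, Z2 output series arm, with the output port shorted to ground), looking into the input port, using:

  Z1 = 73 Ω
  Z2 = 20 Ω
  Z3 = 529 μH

Step 1 — Angular frequency: ω = 2π·f = 2π·60 = 377 rad/s.
Step 2 — Component impedances:
  Z1: Z = R = 73 Ω
  Z2: Z = R = 20 Ω
  Z3: Z = jωL = j·377·0.000529 = 0 + j0.1994 Ω
Step 3 — With the output port shorted to ground, the output series arm Z2 runs from the junction to ground; the shunt arm Z3 also runs from the junction to ground. They appear in parallel: Z3 || Z2 = 0.001988 + j0.1994 Ω.
Step 4 — Series with input arm Z1: Z_in = Z1 + (Z3 || Z2) = 73 + j0.1994 Ω = 73∠0.2° Ω.

Z = 73 + j0.1994 Ω = 73∠0.2° Ω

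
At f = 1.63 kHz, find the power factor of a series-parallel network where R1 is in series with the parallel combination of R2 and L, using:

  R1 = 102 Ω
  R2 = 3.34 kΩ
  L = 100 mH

Step 1 — Angular frequency: ω = 2π·f = 2π·1630 = 1.024e+04 rad/s.
Step 2 — Component impedances:
  R1: Z = R = 102 Ω
  R2: Z = R = 3340 Ω
  L: Z = jωL = j·1.024e+04·0.1 = 0 + j1024 Ω
Step 3 — Parallel branch: R2 || L = 1/(1/R2 + 1/L) = 287.1 + j936.1 Ω.
Step 4 — Series with R1: Z_total = R1 + (R2 || L) = 389.1 + j936.1 Ω = 1014∠67.4° Ω.
Step 5 — Power factor: PF = cos(φ) = Re(Z)/|Z| = 389.05/1013.8 = 0.3838.
Step 6 — Type: Im(Z) = 936.1 ⇒ lagging (phase φ = 67.4°).

PF = 0.3838 (lagging, φ = 67.4°)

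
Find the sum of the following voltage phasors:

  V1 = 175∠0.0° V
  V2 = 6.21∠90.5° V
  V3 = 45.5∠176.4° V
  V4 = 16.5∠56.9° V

Step 1 — Convert each phasor to rectangular form:
  V1 = 175·(cos(0.0°) + j·sin(0.0°)) = 175 V
  V2 = 6.21·(cos(90.5°) + j·sin(90.5°)) = -0.05419 + j6.21 V
  V3 = 45.5·(cos(176.4°) + j·sin(176.4°)) = -45.41 + j2.857 V
  V4 = 16.5·(cos(56.9°) + j·sin(56.9°)) = 9.011 + j13.82 V
Step 2 — Sum components: V_total = 138.5 + j22.89 V.
Step 3 — Convert to polar: |V_total| = 140.4 V, ∠V_total = 9.4°.

V_total = 140.4∠9.4° V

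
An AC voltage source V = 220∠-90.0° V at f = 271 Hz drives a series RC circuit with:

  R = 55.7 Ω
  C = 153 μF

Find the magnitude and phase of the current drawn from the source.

Step 1 — Angular frequency: ω = 2π·f = 2π·271 = 1703 rad/s.
Step 2 — Component impedances:
  R: Z = R = 55.7 Ω
  C: Z = 1/(jωC) = -j/(ω·C) = 0 - j3.838 Ω
Step 3 — Series combination: Z_total = R + C = 55.7 - j3.838 Ω = 55.83∠-3.9° Ω.
Step 4 — Source phasor: V = 220∠-90.0° V = 0 - j220 V.
Step 5 — Ohm's law: I = V / Z_total = (0 - j220) / (55.7 - j3.838) = 0.2709 - j3.931 A.
Step 6 — Convert to polar: |I| = 3.94 A, ∠I = -86.1°.

I = 3.94∠-86.1° A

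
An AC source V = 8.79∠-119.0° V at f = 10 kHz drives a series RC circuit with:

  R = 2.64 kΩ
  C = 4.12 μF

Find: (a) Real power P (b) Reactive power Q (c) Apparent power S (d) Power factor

Step 1 — Angular frequency: ω = 2π·f = 2π·1e+04 = 6.283e+04 rad/s.
Step 2 — Component impedances:
  R: Z = R = 2640 Ω
  C: Z = 1/(jωC) = -j/(ω·C) = 0 - j3.863 Ω
Step 3 — Series combination: Z_total = R + C = 2640 - j3.863 Ω = 2640∠-0.1° Ω.
Step 4 — Source phasor: V = 8.79∠-119.0° V = -4.261 - j7.688 V.
Step 5 — Current: I = V / Z = -0.00161 - j0.002914 A = 0.00333∠-118.9° A.
Step 6 — Complex power: S = V·I* = 0.02927 - j4.282e-05 VA.
Step 7 — Real power: P = Re(S) = 0.02927 W.
Step 8 — Reactive power: Q = Im(S) = -4.282e-05 VAR.
Step 9 — Apparent power: |S| = 0.02927 VA.
Step 10 — Power factor: PF = P/|S| = 1 (leading).

(a) P = 0.02927 W  (b) Q = -4.282e-05 VAR  (c) S = 0.02927 VA  (d) PF = 1 (leading)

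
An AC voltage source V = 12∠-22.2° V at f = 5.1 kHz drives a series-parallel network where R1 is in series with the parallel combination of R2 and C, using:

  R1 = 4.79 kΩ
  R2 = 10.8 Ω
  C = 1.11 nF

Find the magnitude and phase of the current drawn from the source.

Step 1 — Angular frequency: ω = 2π·f = 2π·5100 = 3.204e+04 rad/s.
Step 2 — Component impedances:
  R1: Z = R = 4790 Ω
  R2: Z = R = 10.8 Ω
  C: Z = 1/(jωC) = -j/(ω·C) = 0 - j2.811e+04 Ω
Step 3 — Parallel branch: R2 || C = 1/(1/R2 + 1/C) = 10.8 - j0.004149 Ω.
Step 4 — Series with R1: Z_total = R1 + (R2 || C) = 4801 - j0.004149 Ω = 4801∠-0.0° Ω.
Step 5 — Source phasor: V = 12∠-22.2° V = 11.11 - j4.534 V.
Step 6 — Ohm's law: I = V / Z_total = (11.11 - j4.534) / (4801 - j0.004149) = 0.002314 - j0.0009444 A.
Step 7 — Convert to polar: |I| = 0.0025 A, ∠I = -22.2°.

I = 0.0025∠-22.2° A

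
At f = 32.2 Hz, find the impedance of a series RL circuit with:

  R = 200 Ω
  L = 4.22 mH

Step 1 — Angular frequency: ω = 2π·f = 2π·32.2 = 202.3 rad/s.
Step 2 — Component impedances:
  R: Z = R = 200 Ω
  L: Z = jωL = j·202.3·0.00422 = 0 + j0.8538 Ω
Step 3 — Series combination: Z_total = R + L = 200 + j0.8538 Ω = 200∠0.2° Ω.

Z = 200 + j0.8538 Ω = 200∠0.2° Ω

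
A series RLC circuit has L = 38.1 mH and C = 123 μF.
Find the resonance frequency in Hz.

Step 1 — Resonance condition Im(Z)=0 gives ω₀ = 1/√(LC).
Step 2 — ω₀ = 1/√(0.0381·0.000123) = 461.9 rad/s.
Step 3 — f₀ = ω₀/(2π) = 73.52 Hz.

f₀ = 73.52 Hz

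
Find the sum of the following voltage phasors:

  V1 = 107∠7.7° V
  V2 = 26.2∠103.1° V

Step 1 — Convert each phasor to rectangular form:
  V1 = 107·(cos(7.7°) + j·sin(7.7°)) = 106 + j14.34 V
  V2 = 26.2·(cos(103.1°) + j·sin(103.1°)) = -5.938 + j25.52 V
Step 2 — Sum components: V_total = 100.1 + j39.85 V.
Step 3 — Convert to polar: |V_total| = 107.7 V, ∠V_total = 21.7°.

V_total = 107.7∠21.7° V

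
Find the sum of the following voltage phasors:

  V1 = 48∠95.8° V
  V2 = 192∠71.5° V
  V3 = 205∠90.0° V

Step 1 — Convert each phasor to rectangular form:
  V1 = 48·(cos(95.8°) + j·sin(95.8°)) = -4.851 + j47.75 V
  V2 = 192·(cos(71.5°) + j·sin(71.5°)) = 60.92 + j182.1 V
  V3 = 205·(cos(90.0°) + j·sin(90.0°)) = 0 + j205 V
Step 2 — Sum components: V_total = 56.07 + j434.8 V.
Step 3 — Convert to polar: |V_total| = 438.4 V, ∠V_total = 82.7°.

V_total = 438.4∠82.7° V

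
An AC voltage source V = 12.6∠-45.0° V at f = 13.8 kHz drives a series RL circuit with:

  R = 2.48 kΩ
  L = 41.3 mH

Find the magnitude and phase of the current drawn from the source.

Step 1 — Angular frequency: ω = 2π·f = 2π·1.38e+04 = 8.671e+04 rad/s.
Step 2 — Component impedances:
  R: Z = R = 2480 Ω
  L: Z = jωL = j·8.671e+04·0.0413 = 0 + j3581 Ω
Step 3 — Series combination: Z_total = R + L = 2480 + j3581 Ω = 4356∠55.3° Ω.
Step 4 — Source phasor: V = 12.6∠-45.0° V = 8.91 - j8.91 V.
Step 5 — Ohm's law: I = V / Z_total = (8.91 - j8.91) / (2480 + j3581) = -0.000517 - j0.002846 A.
Step 6 — Convert to polar: |I| = 0.002893 A, ∠I = -100.3°.

I = 0.002893∠-100.3° A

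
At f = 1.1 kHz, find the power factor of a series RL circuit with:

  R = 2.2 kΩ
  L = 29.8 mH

Step 1 — Angular frequency: ω = 2π·f = 2π·1100 = 6912 rad/s.
Step 2 — Component impedances:
  R: Z = R = 2200 Ω
  L: Z = jωL = j·6912·0.0298 = 0 + j206 Ω
Step 3 — Series combination: Z_total = R + L = 2200 + j206 Ω = 2210∠5.3° Ω.
Step 4 — Power factor: PF = cos(φ) = Re(Z)/|Z| = 2200/2209.62 = 0.9956.
Step 5 — Type: Im(Z) = 206 ⇒ lagging (phase φ = 5.3°).

PF = 0.9956 (lagging, φ = 5.3°)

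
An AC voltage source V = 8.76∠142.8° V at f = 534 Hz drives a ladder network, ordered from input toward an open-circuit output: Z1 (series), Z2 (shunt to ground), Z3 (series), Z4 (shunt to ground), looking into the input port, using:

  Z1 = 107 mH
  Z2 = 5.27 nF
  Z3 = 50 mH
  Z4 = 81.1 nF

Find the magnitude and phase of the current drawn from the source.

Step 1 — Angular frequency: ω = 2π·f = 2π·534 = 3355 rad/s.
Step 2 — Component impedances:
  Z1: Z = jωL = j·3355·0.107 = 0 + j359 Ω
  Z2: Z = 1/(jωC) = -j/(ω·C) = 0 - j5.655e+04 Ω
  Z3: Z = jωL = j·3355·0.05 = 0 + j167.8 Ω
  Z4: Z = 1/(jωC) = -j/(ω·C) = 0 - j3675 Ω
Step 3 — Ladder network (open output): work backward from the far end, alternating series and parallel combinations. Z_in = 0 - j2943 Ω = 2943∠-90.0° Ω.
Step 4 — Source phasor: V = 8.76∠142.8° V = -6.978 + j5.296 V.
Step 5 — Ohm's law: I = V / Z_total = (-6.978 + j5.296) / (0 - j2943) = -0.001799 - j0.002371 A.
Step 6 — Convert to polar: |I| = 0.002976 A, ∠I = -127.2°.

I = 0.002976∠-127.2° A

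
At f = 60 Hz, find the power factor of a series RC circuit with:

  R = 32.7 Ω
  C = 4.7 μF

Step 1 — Angular frequency: ω = 2π·f = 2π·60 = 377 rad/s.
Step 2 — Component impedances:
  R: Z = R = 32.7 Ω
  C: Z = 1/(jωC) = -j/(ω·C) = 0 - j564.4 Ω
Step 3 — Series combination: Z_total = R + C = 32.7 - j564.4 Ω = 565.3∠-86.7° Ω.
Step 4 — Power factor: PF = cos(φ) = Re(Z)/|Z| = 32.7/565.33 = 0.05784.
Step 5 — Type: Im(Z) = -564.4 ⇒ leading (phase φ = -86.7°).

PF = 0.05784 (leading, φ = -86.7°)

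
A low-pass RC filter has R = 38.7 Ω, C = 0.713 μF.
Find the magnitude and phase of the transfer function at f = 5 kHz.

Step 1 — Angular frequency: ω = 2π·5000 = 3.142e+04 rad/s.
Step 2 — Transfer function: H(jω) = 1/(1 + jωRC).
Step 3 — Denominator: 1 + jωRC = 1 + j·3.142e+04·38.7·7.13e-07 = 1 + j0.8669.
Step 4 — H = 0.571 - j0.4949.
Step 5 — Magnitude: |H| = 0.7556 (-2.4 dB); phase: φ = -40.9°.

|H| = 0.7556 (-2.4 dB), φ = -40.9°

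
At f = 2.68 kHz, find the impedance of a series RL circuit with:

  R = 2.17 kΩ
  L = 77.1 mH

Step 1 — Angular frequency: ω = 2π·f = 2π·2680 = 1.684e+04 rad/s.
Step 2 — Component impedances:
  R: Z = R = 2170 Ω
  L: Z = jωL = j·1.684e+04·0.0771 = 0 + j1298 Ω
Step 3 — Series combination: Z_total = R + L = 2170 + j1298 Ω = 2529∠30.9° Ω.

Z = 2170 + j1298 Ω = 2529∠30.9° Ω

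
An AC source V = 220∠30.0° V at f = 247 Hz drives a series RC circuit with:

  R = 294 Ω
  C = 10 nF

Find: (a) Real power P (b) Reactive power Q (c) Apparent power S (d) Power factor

Step 1 — Angular frequency: ω = 2π·f = 2π·247 = 1552 rad/s.
Step 2 — Component impedances:
  R: Z = R = 294 Ω
  C: Z = 1/(jωC) = -j/(ω·C) = 0 - j6.444e+04 Ω
Step 3 — Series combination: Z_total = R + C = 294 - j6.444e+04 Ω = 6.444e+04∠-89.7° Ω.
Step 4 — Source phasor: V = 220∠30.0° V = 190.5 + j110 V.
Step 5 — Current: I = V / Z = -0.001694 + j0.002965 A = 0.003414∠119.7° A.
Step 6 — Complex power: S = V·I* = 0.003427 - j0.7511 VA.
Step 7 — Real power: P = Re(S) = 0.003427 W.
Step 8 — Reactive power: Q = Im(S) = -0.7511 VAR.
Step 9 — Apparent power: |S| = 0.7511 VA.
Step 10 — Power factor: PF = P/|S| = 0.004563 (leading).

(a) P = 0.003427 W  (b) Q = -0.7511 VAR  (c) S = 0.7511 VA  (d) PF = 0.004563 (leading)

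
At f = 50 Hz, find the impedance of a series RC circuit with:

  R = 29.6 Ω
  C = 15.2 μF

Step 1 — Angular frequency: ω = 2π·f = 2π·50 = 314.2 rad/s.
Step 2 — Component impedances:
  R: Z = R = 29.6 Ω
  C: Z = 1/(jωC) = -j/(ω·C) = 0 - j209.4 Ω
Step 3 — Series combination: Z_total = R + C = 29.6 - j209.4 Ω = 211.5∠-82.0° Ω.

Z = 29.6 - j209.4 Ω = 211.5∠-82.0° Ω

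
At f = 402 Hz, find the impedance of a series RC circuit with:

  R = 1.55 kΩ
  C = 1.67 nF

Step 1 — Angular frequency: ω = 2π·f = 2π·402 = 2526 rad/s.
Step 2 — Component impedances:
  R: Z = R = 1550 Ω
  C: Z = 1/(jωC) = -j/(ω·C) = 0 - j2.371e+05 Ω
Step 3 — Series combination: Z_total = R + C = 1550 - j2.371e+05 Ω = 2.371e+05∠-89.6° Ω.

Z = 1550 - j2.371e+05 Ω = 2.371e+05∠-89.6° Ω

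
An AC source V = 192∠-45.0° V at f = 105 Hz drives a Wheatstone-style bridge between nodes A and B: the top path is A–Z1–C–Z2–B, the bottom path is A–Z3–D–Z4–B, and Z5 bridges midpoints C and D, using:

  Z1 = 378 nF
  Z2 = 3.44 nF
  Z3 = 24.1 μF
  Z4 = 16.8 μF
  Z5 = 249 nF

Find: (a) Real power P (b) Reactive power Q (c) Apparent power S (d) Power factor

Step 1 — Angular frequency: ω = 2π·f = 2π·105 = 659.7 rad/s.
Step 2 — Component impedances:
  Z1: Z = 1/(jωC) = -j/(ω·C) = 0 - j4010 Ω
  Z2: Z = 1/(jωC) = -j/(ω·C) = 0 - j4.406e+05 Ω
  Z3: Z = 1/(jωC) = -j/(ω·C) = 0 - j62.89 Ω
  Z4: Z = 1/(jωC) = -j/(ω·C) = 0 - j90.22 Ω
  Z5: Z = 1/(jωC) = -j/(ω·C) = 0 - j6087 Ω
Step 3 — Bridge requires nodal analysis (the Z5 bridge couples midpoints C and D, so the two paths cannot be reduced to a simple series/parallel combination). Setting node B to ground and injecting 1 A at node A, the 3-node admittance system at A, C, D solves to V_A = Z_AB = 0 - j152.7 Ω = 152.7∠-90.0° Ω.
Step 4 — Source phasor: V = 192∠-45.0° V = 135.8 - j135.8 V.
Step 5 — Current: I = V / Z = 0.8891 + j0.8891 A = 1.257∠45.0° A.
Step 6 — Complex power: S = V·I* = 0 - j241.4 VA.
Step 7 — Real power: P = Re(S) = 0 W.
Step 8 — Reactive power: Q = Im(S) = -241.4 VAR.
Step 9 — Apparent power: |S| = 241.4 VA.
Step 10 — Power factor: PF = P/|S| = 0 (leading).

(a) P = 0 W  (b) Q = -241.4 VAR  (c) S = 241.4 VA  (d) PF = 0 (leading)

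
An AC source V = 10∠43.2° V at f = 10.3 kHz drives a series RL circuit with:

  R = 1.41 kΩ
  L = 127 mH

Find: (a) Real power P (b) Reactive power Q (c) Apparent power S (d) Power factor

Step 1 — Angular frequency: ω = 2π·f = 2π·1.03e+04 = 6.472e+04 rad/s.
Step 2 — Component impedances:
  R: Z = R = 1410 Ω
  L: Z = jωL = j·6.472e+04·0.127 = 0 + j8219 Ω
Step 3 — Series combination: Z_total = R + L = 1410 + j8219 Ω = 8339∠80.3° Ω.
Step 4 — Source phasor: V = 10∠43.2° V = 7.29 + j6.845 V.
Step 5 — Current: I = V / Z = 0.0009569 - j0.0007228 A = 0.001199∠-37.1° A.
Step 6 — Complex power: S = V·I* = 0.002028 + j0.01182 VA.
Step 7 — Real power: P = Re(S) = 0.002028 W.
Step 8 — Reactive power: Q = Im(S) = 0.01182 VAR.
Step 9 — Apparent power: |S| = 0.01199 VA.
Step 10 — Power factor: PF = P/|S| = 0.1691 (lagging).

(a) P = 0.002028 W  (b) Q = 0.01182 VAR  (c) S = 0.01199 VA  (d) PF = 0.1691 (lagging)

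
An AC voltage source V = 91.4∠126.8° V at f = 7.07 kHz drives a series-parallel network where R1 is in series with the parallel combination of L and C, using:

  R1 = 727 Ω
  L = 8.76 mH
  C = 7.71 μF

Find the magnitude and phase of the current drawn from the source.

Step 1 — Angular frequency: ω = 2π·f = 2π·7070 = 4.442e+04 rad/s.
Step 2 — Component impedances:
  R1: Z = R = 727 Ω
  L: Z = jωL = j·4.442e+04·0.00876 = 0 + j389.1 Ω
  C: Z = 1/(jωC) = -j/(ω·C) = 0 - j2.92 Ω
Step 3 — Parallel branch: L || C = 1/(1/L + 1/C) = 0 - j2.942 Ω.
Step 4 — Series with R1: Z_total = R1 + (L || C) = 727 - j2.942 Ω = 727∠-0.2° Ω.
Step 5 — Source phasor: V = 91.4∠126.8° V = -54.75 + j73.19 V.
Step 6 — Ohm's law: I = V / Z_total = (-54.75 + j73.19) / (727 - j2.942) = -0.07572 + j0.1004 A.
Step 7 — Convert to polar: |I| = 0.1257 A, ∠I = 127.0°.

I = 0.1257∠127.0° A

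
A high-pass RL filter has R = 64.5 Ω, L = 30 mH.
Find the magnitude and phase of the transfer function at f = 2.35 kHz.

Step 1 — Angular frequency: ω = 2π·2350 = 1.477e+04 rad/s.
Step 2 — Transfer function: H(jω) = jωL/(R + jωL).
Step 3 — Numerator jωL = j·443; denominator R + jωL = 64.5 + j443.
Step 4 — H = 0.9792 + j0.1426.
Step 5 — Magnitude: |H| = 0.9896 (-0.1 dB); phase: φ = 8.3°.

|H| = 0.9896 (-0.1 dB), φ = 8.3°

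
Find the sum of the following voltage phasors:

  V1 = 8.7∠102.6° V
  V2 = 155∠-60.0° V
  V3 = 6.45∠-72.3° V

Step 1 — Convert each phasor to rectangular form:
  V1 = 8.7·(cos(102.6°) + j·sin(102.6°)) = -1.898 + j8.49 V
  V2 = 155·(cos(-60.0°) + j·sin(-60.0°)) = 77.5 - j134.2 V
  V3 = 6.45·(cos(-72.3°) + j·sin(-72.3°)) = 1.961 - j6.145 V
Step 2 — Sum components: V_total = 77.56 - j131.9 V.
Step 3 — Convert to polar: |V_total| = 153 V, ∠V_total = -59.5°.

V_total = 153∠-59.5° V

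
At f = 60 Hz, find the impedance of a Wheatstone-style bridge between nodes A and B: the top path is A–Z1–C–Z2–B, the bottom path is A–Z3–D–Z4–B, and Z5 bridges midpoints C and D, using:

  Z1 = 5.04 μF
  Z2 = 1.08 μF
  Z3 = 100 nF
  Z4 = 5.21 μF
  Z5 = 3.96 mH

Step 1 — Angular frequency: ω = 2π·f = 2π·60 = 377 rad/s.
Step 2 — Component impedances:
  Z1: Z = 1/(jωC) = -j/(ω·C) = 0 - j526.3 Ω
  Z2: Z = 1/(jωC) = -j/(ω·C) = 0 - j2456 Ω
  Z3: Z = 1/(jωC) = -j/(ω·C) = 0 - j2.653e+04 Ω
  Z4: Z = 1/(jωC) = -j/(ω·C) = 0 - j509.1 Ω
  Z5: Z = jωL = j·377·0.00396 = 0 + j1.493 Ω
Step 3 — Bridge requires nodal analysis (the Z5 bridge couples midpoints C and D, so the two paths cannot be reduced to a simple series/parallel combination). Setting node B to ground and injecting 1 A at node A, the 3-node admittance system at A, C, D solves to V_A = Z_AB = 0 - j936.8 Ω = 936.8∠-90.0° Ω.

Z = 0 - j936.8 Ω = 936.8∠-90.0° Ω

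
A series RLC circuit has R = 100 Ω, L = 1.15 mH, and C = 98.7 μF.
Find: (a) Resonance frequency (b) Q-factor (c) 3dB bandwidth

Step 1 — Resonance condition Im(Z)=0 gives ω₀ = 1/√(LC).
Step 2 — ω₀ = 1/√(0.00115·9.87e-05) = 2968 rad/s.
Step 3 — f₀ = ω₀/(2π) = 472.4 Hz.
Step 4 — Series Q: Q = ω₀L/R = 2968·0.00115/100 = 0.03413.
Step 5 — 3dB bandwidth: Δω = ω₀/Q = 8.696e+04 rad/s; BW = Δω/(2π) = 1.384e+04 Hz.

(a) f₀ = 472.4 Hz  (b) Q = 0.03413  (c) BW = 1.384e+04 Hz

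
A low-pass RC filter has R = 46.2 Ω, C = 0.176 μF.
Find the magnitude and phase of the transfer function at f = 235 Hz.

Step 1 — Angular frequency: ω = 2π·235 = 1477 rad/s.
Step 2 — Transfer function: H(jω) = 1/(1 + jωRC).
Step 3 — Denominator: 1 + jωRC = 1 + j·1477·46.2·1.76e-07 = 1 + j0.01201.
Step 4 — H = 0.9999 - j0.012.
Step 5 — Magnitude: |H| = 0.9999 (-0.0 dB); phase: φ = -0.7°.

|H| = 0.9999 (-0.0 dB), φ = -0.7°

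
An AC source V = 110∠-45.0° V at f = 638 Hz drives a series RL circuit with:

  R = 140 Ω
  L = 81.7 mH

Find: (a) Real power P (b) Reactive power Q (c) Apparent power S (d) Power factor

Step 1 — Angular frequency: ω = 2π·f = 2π·638 = 4009 rad/s.
Step 2 — Component impedances:
  R: Z = R = 140 Ω
  L: Z = jωL = j·4009·0.0817 = 0 + j327.5 Ω
Step 3 — Series combination: Z_total = R + L = 140 + j327.5 Ω = 356.2∠66.9° Ω.
Step 4 — Source phasor: V = 110∠-45.0° V = 77.78 - j77.78 V.
Step 5 — Current: I = V / Z = -0.115 - j0.2866 A = 0.3088∠-111.9° A.
Step 6 — Complex power: S = V·I* = 13.35 + j31.24 VA.
Step 7 — Real power: P = Re(S) = 13.35 W.
Step 8 — Reactive power: Q = Im(S) = 31.24 VAR.
Step 9 — Apparent power: |S| = 33.97 VA.
Step 10 — Power factor: PF = P/|S| = 0.3931 (lagging).

(a) P = 13.35 W  (b) Q = 31.24 VAR  (c) S = 33.97 VA  (d) PF = 0.3931 (lagging)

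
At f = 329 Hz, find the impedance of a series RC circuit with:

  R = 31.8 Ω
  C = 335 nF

Step 1 — Angular frequency: ω = 2π·f = 2π·329 = 2067 rad/s.
Step 2 — Component impedances:
  R: Z = R = 31.8 Ω
  C: Z = 1/(jωC) = -j/(ω·C) = 0 - j1444 Ω
Step 3 — Series combination: Z_total = R + C = 31.8 - j1444 Ω = 1444∠-88.7° Ω.

Z = 31.8 - j1444 Ω = 1444∠-88.7° Ω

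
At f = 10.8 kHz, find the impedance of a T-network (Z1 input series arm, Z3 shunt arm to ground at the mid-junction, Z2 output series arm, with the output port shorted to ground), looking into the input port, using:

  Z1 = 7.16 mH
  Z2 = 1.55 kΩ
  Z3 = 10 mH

Step 1 — Angular frequency: ω = 2π·f = 2π·1.08e+04 = 6.786e+04 rad/s.
Step 2 — Component impedances:
  Z1: Z = jωL = j·6.786e+04·0.00716 = 0 + j485.9 Ω
  Z2: Z = R = 1550 Ω
  Z3: Z = jωL = j·6.786e+04·0.01 = 0 + j678.6 Ω
Step 3 — With the output port shorted to ground, the output series arm Z2 runs from the junction to ground; the shunt arm Z3 also runs from the junction to ground. They appear in parallel: Z3 || Z2 = 249.3 + j569.4 Ω.
Step 4 — Series with input arm Z1: Z_in = Z1 + (Z3 || Z2) = 249.3 + j1055 Ω = 1084∠76.7° Ω.

Z = 249.3 + j1055 Ω = 1084∠76.7° Ω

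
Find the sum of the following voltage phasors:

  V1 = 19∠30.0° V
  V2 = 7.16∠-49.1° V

Step 1 — Convert each phasor to rectangular form:
  V1 = 19·(cos(30.0°) + j·sin(30.0°)) = 16.45 + j9.5 V
  V2 = 7.16·(cos(-49.1°) + j·sin(-49.1°)) = 4.688 - j5.412 V
Step 2 — Sum components: V_total = 21.14 + j4.088 V.
Step 3 — Convert to polar: |V_total| = 21.53 V, ∠V_total = 10.9°.

V_total = 21.53∠10.9° V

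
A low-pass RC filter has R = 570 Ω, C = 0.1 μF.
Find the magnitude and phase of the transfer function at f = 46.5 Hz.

Step 1 — Angular frequency: ω = 2π·46.5 = 292.2 rad/s.
Step 2 — Transfer function: H(jω) = 1/(1 + jωRC).
Step 3 — Denominator: 1 + jωRC = 1 + j·292.2·570·1e-07 = 1 + j0.01665.
Step 4 — H = 0.9997 - j0.01665.
Step 5 — Magnitude: |H| = 0.9999 (-0.0 dB); phase: φ = -1.0°.

|H| = 0.9999 (-0.0 dB), φ = -1.0°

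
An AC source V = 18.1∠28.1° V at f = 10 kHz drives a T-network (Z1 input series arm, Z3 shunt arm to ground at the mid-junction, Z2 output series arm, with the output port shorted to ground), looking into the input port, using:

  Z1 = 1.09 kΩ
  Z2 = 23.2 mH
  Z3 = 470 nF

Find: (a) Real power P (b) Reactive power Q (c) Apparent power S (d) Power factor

Step 1 — Angular frequency: ω = 2π·f = 2π·1e+04 = 6.283e+04 rad/s.
Step 2 — Component impedances:
  Z1: Z = R = 1090 Ω
  Z2: Z = jωL = j·6.283e+04·0.0232 = 0 + j1458 Ω
  Z3: Z = 1/(jωC) = -j/(ω·C) = 0 - j33.86 Ω
Step 3 — With the output port shorted to ground, the output series arm Z2 runs from the junction to ground; the shunt arm Z3 also runs from the junction to ground. They appear in parallel: Z3 || Z2 = 0 - j34.67 Ω.
Step 4 — Series with input arm Z1: Z_in = Z1 + (Z3 || Z2) = 1090 - j34.67 Ω = 1091∠-1.8° Ω.
Step 5 — Source phasor: V = 18.1∠28.1° V = 15.97 + j8.525 V.
Step 6 — Current: I = V / Z = 0.01438 + j0.008279 A = 0.0166∠29.9° A.
Step 7 — Complex power: S = V·I* = 0.3003 - j0.00955 VA.
Step 8 — Real power: P = Re(S) = 0.3003 W.
Step 9 — Reactive power: Q = Im(S) = -0.00955 VAR.
Step 10 — Apparent power: |S| = 0.3004 VA.
Step 11 — Power factor: PF = P/|S| = 0.9995 (leading).

(a) P = 0.3003 W  (b) Q = -0.00955 VAR  (c) S = 0.3004 VA  (d) PF = 0.9995 (leading)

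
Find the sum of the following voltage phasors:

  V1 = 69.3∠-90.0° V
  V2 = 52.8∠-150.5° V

Step 1 — Convert each phasor to rectangular form:
  V1 = 69.3·(cos(-90.0°) + j·sin(-90.0°)) = 0 - j69.3 V
  V2 = 52.8·(cos(-150.5°) + j·sin(-150.5°)) = -45.95 - j26 V
Step 2 — Sum components: V_total = -45.95 - j95.3 V.
Step 3 — Convert to polar: |V_total| = 105.8 V, ∠V_total = -115.7°.

V_total = 105.8∠-115.7° V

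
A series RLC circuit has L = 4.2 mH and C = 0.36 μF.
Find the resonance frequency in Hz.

Step 1 — Resonance condition Im(Z)=0 gives ω₀ = 1/√(LC).
Step 2 — ω₀ = 1/√(0.0042·3.6e-07) = 2.572e+04 rad/s.
Step 3 — f₀ = ω₀/(2π) = 4093 Hz.

f₀ = 4093 Hz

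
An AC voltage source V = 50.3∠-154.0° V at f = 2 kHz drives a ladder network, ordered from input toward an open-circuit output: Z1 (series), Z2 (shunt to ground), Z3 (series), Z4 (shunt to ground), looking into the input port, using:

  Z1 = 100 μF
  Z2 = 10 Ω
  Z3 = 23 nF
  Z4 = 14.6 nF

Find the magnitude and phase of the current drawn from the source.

Step 1 — Angular frequency: ω = 2π·f = 2π·2000 = 1.257e+04 rad/s.
Step 2 — Component impedances:
  Z1: Z = 1/(jωC) = -j/(ω·C) = 0 - j0.7958 Ω
  Z2: Z = R = 10 Ω
  Z3: Z = 1/(jωC) = -j/(ω·C) = 0 - j3460 Ω
  Z4: Z = 1/(jωC) = -j/(ω·C) = 0 - j5451 Ω
Step 3 — Ladder network (open output): work backward from the far end, alternating series and parallel combinations. Z_in = 10 - j0.807 Ω = 10.03∠-4.6° Ω.
Step 4 — Source phasor: V = 50.3∠-154.0° V = -45.21 - j22.05 V.
Step 5 — Ohm's law: I = V / Z_total = (-45.21 - j22.05) / (10 - j0.807) = -4.315 - j2.553 A.
Step 6 — Convert to polar: |I| = 5.014 A, ∠I = -149.4°.

I = 5.014∠-149.4° A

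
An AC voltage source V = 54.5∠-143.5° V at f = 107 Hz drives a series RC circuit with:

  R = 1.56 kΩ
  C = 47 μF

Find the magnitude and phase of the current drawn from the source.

Step 1 — Angular frequency: ω = 2π·f = 2π·107 = 672.3 rad/s.
Step 2 — Component impedances:
  R: Z = R = 1560 Ω
  C: Z = 1/(jωC) = -j/(ω·C) = 0 - j31.65 Ω
Step 3 — Series combination: Z_total = R + C = 1560 - j31.65 Ω = 1560∠-1.2° Ω.
Step 4 — Source phasor: V = 54.5∠-143.5° V = -43.81 - j32.42 V.
Step 5 — Ohm's law: I = V / Z_total = (-43.81 - j32.42) / (1560 - j31.65) = -0.02765 - j0.02134 A.
Step 6 — Convert to polar: |I| = 0.03493 A, ∠I = -142.3°.

I = 0.03493∠-142.3° A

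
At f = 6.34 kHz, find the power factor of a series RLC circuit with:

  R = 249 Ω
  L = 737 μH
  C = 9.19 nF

Step 1 — Angular frequency: ω = 2π·f = 2π·6340 = 3.984e+04 rad/s.
Step 2 — Component impedances:
  R: Z = R = 249 Ω
  L: Z = jωL = j·3.984e+04·0.000737 = 0 + j29.36 Ω
  C: Z = 1/(jωC) = -j/(ω·C) = 0 - j2732 Ω
Step 3 — Series combination: Z_total = R + L + C = 249 - j2702 Ω = 2714∠-84.7° Ω.
Step 4 — Power factor: PF = cos(φ) = Re(Z)/|Z| = 249/2713.7 = 0.09176.
Step 5 — Type: Im(Z) = -2702 ⇒ leading (phase φ = -84.7°).

PF = 0.09176 (leading, φ = -84.7°)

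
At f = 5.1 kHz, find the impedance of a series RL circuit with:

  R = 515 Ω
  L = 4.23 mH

Step 1 — Angular frequency: ω = 2π·f = 2π·5100 = 3.204e+04 rad/s.
Step 2 — Component impedances:
  R: Z = R = 515 Ω
  L: Z = jωL = j·3.204e+04·0.00423 = 0 + j135.5 Ω
Step 3 — Series combination: Z_total = R + L = 515 + j135.5 Ω = 532.5∠14.7° Ω.

Z = 515 + j135.5 Ω = 532.5∠14.7° Ω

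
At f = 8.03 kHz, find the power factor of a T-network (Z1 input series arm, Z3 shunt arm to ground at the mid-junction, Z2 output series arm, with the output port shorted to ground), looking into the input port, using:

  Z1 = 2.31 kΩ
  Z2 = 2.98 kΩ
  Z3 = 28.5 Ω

Step 1 — Angular frequency: ω = 2π·f = 2π·8030 = 5.045e+04 rad/s.
Step 2 — Component impedances:
  Z1: Z = R = 2310 Ω
  Z2: Z = R = 2980 Ω
  Z3: Z = R = 28.5 Ω
Step 3 — With the output port shorted to ground, the output series arm Z2 runs from the junction to ground; the shunt arm Z3 also runs from the junction to ground. They appear in parallel: Z3 || Z2 = 28.23 Ω.
Step 4 — Series with input arm Z1: Z_in = Z1 + (Z3 || Z2) = 2338 Ω = 2338∠0.0° Ω.
Step 5 — Power factor: PF = cos(φ) = Re(Z)/|Z| = 2338/2338 = 1.
Step 6 — Type: Im(Z) = 0 ⇒ unity (phase φ = 0.0°).

PF = 1 (unity, φ = 0.0°)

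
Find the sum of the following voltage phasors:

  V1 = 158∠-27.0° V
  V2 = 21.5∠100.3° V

Step 1 — Convert each phasor to rectangular form:
  V1 = 158·(cos(-27.0°) + j·sin(-27.0°)) = 140.8 - j71.73 V
  V2 = 21.5·(cos(100.3°) + j·sin(100.3°)) = -3.844 + j21.15 V
Step 2 — Sum components: V_total = 136.9 - j50.58 V.
Step 3 — Convert to polar: |V_total| = 146 V, ∠V_total = -20.3°.

V_total = 146∠-20.3° V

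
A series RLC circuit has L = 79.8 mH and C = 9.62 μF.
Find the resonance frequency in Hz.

Step 1 — Resonance condition Im(Z)=0 gives ω₀ = 1/√(LC).
Step 2 — ω₀ = 1/√(0.0798·9.62e-06) = 1141 rad/s.
Step 3 — f₀ = ω₀/(2π) = 181.6 Hz.

f₀ = 181.6 Hz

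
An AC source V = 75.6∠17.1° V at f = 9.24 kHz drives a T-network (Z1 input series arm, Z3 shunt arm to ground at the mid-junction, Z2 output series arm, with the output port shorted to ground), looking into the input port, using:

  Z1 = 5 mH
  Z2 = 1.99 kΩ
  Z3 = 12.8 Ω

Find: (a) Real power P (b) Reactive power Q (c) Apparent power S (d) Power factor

Step 1 — Angular frequency: ω = 2π·f = 2π·9240 = 5.806e+04 rad/s.
Step 2 — Component impedances:
  Z1: Z = jωL = j·5.806e+04·0.005 = 0 + j290.3 Ω
  Z2: Z = R = 1990 Ω
  Z3: Z = R = 12.8 Ω
Step 3 — With the output port shorted to ground, the output series arm Z2 runs from the junction to ground; the shunt arm Z3 also runs from the junction to ground. They appear in parallel: Z3 || Z2 = 12.72 Ω.
Step 4 — Series with input arm Z1: Z_in = Z1 + (Z3 || Z2) = 12.72 + j290.3 Ω = 290.6∠87.5° Ω.
Step 5 — Source phasor: V = 75.6∠17.1° V = 72.26 + j22.23 V.
Step 6 — Current: I = V / Z = 0.08732 - j0.2451 A = 0.2602∠-70.4° A.
Step 7 — Complex power: S = V·I* = 0.861 + j19.65 VA.
Step 8 — Real power: P = Re(S) = 0.861 W.
Step 9 — Reactive power: Q = Im(S) = 19.65 VAR.
Step 10 — Apparent power: |S| = 19.67 VA.
Step 11 — Power factor: PF = P/|S| = 0.04377 (lagging).

(a) P = 0.861 W  (b) Q = 19.65 VAR  (c) S = 19.67 VA  (d) PF = 0.04377 (lagging)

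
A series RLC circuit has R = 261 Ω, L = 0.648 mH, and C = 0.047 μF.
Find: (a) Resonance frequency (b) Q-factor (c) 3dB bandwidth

Step 1 — Resonance: ω₀ = 1/√(LC) = 1/√(0.000648·4.7e-08) = 1.812e+05 rad/s.
Step 2 — f₀ = ω₀/(2π) = 2.884e+04 Hz.
Step 3 — Series Q: Q = ω₀L/R = 1.812e+05·0.000648/261 = 0.4499.
Step 4 — Bandwidth: Δω = ω₀/Q = 4.028e+05 rad/s; BW = Δω/(2π) = 6.41e+04 Hz.

(a) f₀ = 2.884e+04 Hz  (b) Q = 0.4499  (c) BW = 6.41e+04 Hz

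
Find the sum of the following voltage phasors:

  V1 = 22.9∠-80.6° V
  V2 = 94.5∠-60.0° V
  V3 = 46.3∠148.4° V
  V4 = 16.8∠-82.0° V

Step 1 — Convert each phasor to rectangular form:
  V1 = 22.9·(cos(-80.6°) + j·sin(-80.6°)) = 3.74 - j22.59 V
  V2 = 94.5·(cos(-60.0°) + j·sin(-60.0°)) = 47.25 - j81.84 V
  V3 = 46.3·(cos(148.4°) + j·sin(148.4°)) = -39.43 + j24.26 V
  V4 = 16.8·(cos(-82.0°) + j·sin(-82.0°)) = 2.338 - j16.64 V
Step 2 — Sum components: V_total = 13.89 - j96.81 V.
Step 3 — Convert to polar: |V_total| = 97.8 V, ∠V_total = -81.8°.

V_total = 97.8∠-81.8° V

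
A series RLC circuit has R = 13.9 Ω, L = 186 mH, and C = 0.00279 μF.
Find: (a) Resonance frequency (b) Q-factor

Step 1 — Resonance condition Im(Z)=0 gives ω₀ = 1/√(LC).
Step 2 — ω₀ = 1/√(0.186·2.79e-09) = 4.39e+04 rad/s.
Step 3 — f₀ = ω₀/(2π) = 6987 Hz.
Step 4 — Series Q: Q = ω₀L/R = 4.39e+04·0.186/13.9 = 587.4.

(a) f₀ = 6987 Hz  (b) Q = 587.4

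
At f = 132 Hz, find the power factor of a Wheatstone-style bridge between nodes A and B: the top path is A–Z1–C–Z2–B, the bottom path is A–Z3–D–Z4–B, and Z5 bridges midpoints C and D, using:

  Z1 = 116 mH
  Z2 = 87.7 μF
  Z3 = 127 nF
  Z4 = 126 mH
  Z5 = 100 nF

Step 1 — Angular frequency: ω = 2π·f = 2π·132 = 829.4 rad/s.
Step 2 — Component impedances:
  Z1: Z = jωL = j·829.4·0.116 = 0 + j96.21 Ω
  Z2: Z = 1/(jωC) = -j/(ω·C) = 0 - j13.75 Ω
  Z3: Z = 1/(jωC) = -j/(ω·C) = 0 - j9494 Ω
  Z4: Z = jωL = j·829.4·0.126 = 0 + j104.5 Ω
  Z5: Z = 1/(jωC) = -j/(ω·C) = 0 - j1.206e+04 Ω
Step 3 — Bridge requires nodal analysis (the Z5 bridge couples midpoints C and D, so the two paths cannot be reduced to a simple series/parallel combination). Setting node B to ground and injecting 1 A at node A, the 3-node admittance system at A, C, D solves to V_A = Z_AB = 0 + j83.2 Ω = 83.2∠90.0° Ω.
Step 4 — Power factor: PF = cos(φ) = Re(Z)/|Z| = 0/83.2 = 0.
Step 5 — Type: Im(Z) = 83.2 ⇒ lagging (phase φ = 90.0°).

PF = 0 (lagging, φ = 90.0°)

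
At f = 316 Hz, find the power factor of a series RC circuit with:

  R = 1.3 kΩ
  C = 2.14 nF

Step 1 — Angular frequency: ω = 2π·f = 2π·316 = 1985 rad/s.
Step 2 — Component impedances:
  R: Z = R = 1300 Ω
  C: Z = 1/(jωC) = -j/(ω·C) = 0 - j2.354e+05 Ω
Step 3 — Series combination: Z_total = R + C = 1300 - j2.354e+05 Ω = 2.354e+05∠-89.7° Ω.
Step 4 — Power factor: PF = cos(φ) = Re(Z)/|Z| = 1300/235356 = 0.005524.
Step 5 — Type: Im(Z) = -2.354e+05 ⇒ leading (phase φ = -89.7°).

PF = 0.005524 (leading, φ = -89.7°)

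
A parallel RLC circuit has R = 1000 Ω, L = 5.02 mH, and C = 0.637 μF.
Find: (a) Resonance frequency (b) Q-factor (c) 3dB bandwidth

Step 1 — Resonance: ω₀ = 1/√(LC) = 1/√(0.00502·6.37e-07) = 1.768e+04 rad/s.
Step 2 — f₀ = ω₀/(2π) = 2814 Hz.
Step 3 — Parallel Q: Q = R/(ω₀L) = 1000/(1.768e+04·0.00502) = 11.26.
Step 4 — Bandwidth: Δω = ω₀/Q = 1570 rad/s; BW = Δω/(2π) = 249.9 Hz.

(a) f₀ = 2814 Hz  (b) Q = 11.26  (c) BW = 249.9 Hz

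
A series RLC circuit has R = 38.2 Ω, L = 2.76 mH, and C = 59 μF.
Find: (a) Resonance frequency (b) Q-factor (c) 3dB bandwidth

Step 1 — Resonance condition Im(Z)=0 gives ω₀ = 1/√(LC).
Step 2 — ω₀ = 1/√(0.00276·5.9e-05) = 2478 rad/s.
Step 3 — f₀ = ω₀/(2π) = 394.4 Hz.
Step 4 — Series Q: Q = ω₀L/R = 2478·0.00276/38.2 = 0.179.
Step 5 — 3dB bandwidth: Δω = ω₀/Q = 1.384e+04 rad/s; BW = Δω/(2π) = 2203 Hz.

(a) f₀ = 394.4 Hz  (b) Q = 0.179  (c) BW = 2203 Hz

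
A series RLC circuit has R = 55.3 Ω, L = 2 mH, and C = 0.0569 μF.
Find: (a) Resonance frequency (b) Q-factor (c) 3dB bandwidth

Step 1 — Resonance condition Im(Z)=0 gives ω₀ = 1/√(LC).
Step 2 — ω₀ = 1/√(0.002·5.69e-08) = 9.374e+04 rad/s.
Step 3 — f₀ = ω₀/(2π) = 1.492e+04 Hz.
Step 4 — Series Q: Q = ω₀L/R = 9.374e+04·0.002/55.3 = 3.39.
Step 5 — 3dB bandwidth: Δω = ω₀/Q = 2.765e+04 rad/s; BW = Δω/(2π) = 4401 Hz.

(a) f₀ = 1.492e+04 Hz  (b) Q = 3.39  (c) BW = 4401 Hz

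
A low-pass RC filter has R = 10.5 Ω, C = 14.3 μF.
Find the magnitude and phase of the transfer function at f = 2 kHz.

Step 1 — Angular frequency: ω = 2π·2000 = 1.257e+04 rad/s.
Step 2 — Transfer function: H(jω) = 1/(1 + jωRC).
Step 3 — Denominator: 1 + jωRC = 1 + j·1.257e+04·10.5·1.43e-05 = 1 + j1.887.
Step 4 — H = 0.2193 - j0.4138.
Step 5 — Magnitude: |H| = 0.4683 (-6.6 dB); phase: φ = -62.1°.

|H| = 0.4683 (-6.6 dB), φ = -62.1°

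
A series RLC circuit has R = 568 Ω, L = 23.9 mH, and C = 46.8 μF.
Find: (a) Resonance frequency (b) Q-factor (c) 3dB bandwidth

Step 1 — Resonance: ω₀ = 1/√(LC) = 1/√(0.0239·4.68e-05) = 945.5 rad/s.
Step 2 — f₀ = ω₀/(2π) = 150.5 Hz.
Step 3 — Series Q: Q = ω₀L/R = 945.5·0.0239/568 = 0.03979.
Step 4 — Bandwidth: Δω = ω₀/Q = 2.377e+04 rad/s; BW = Δω/(2π) = 3782 Hz.

(a) f₀ = 150.5 Hz  (b) Q = 0.03979  (c) BW = 3782 Hz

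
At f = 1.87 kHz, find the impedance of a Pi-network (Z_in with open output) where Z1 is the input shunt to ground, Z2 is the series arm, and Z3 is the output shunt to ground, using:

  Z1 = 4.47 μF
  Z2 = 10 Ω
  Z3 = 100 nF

Step 1 — Angular frequency: ω = 2π·f = 2π·1870 = 1.175e+04 rad/s.
Step 2 — Component impedances:
  Z1: Z = 1/(jωC) = -j/(ω·C) = 0 - j19.04 Ω
  Z2: Z = R = 10 Ω
  Z3: Z = 1/(jωC) = -j/(ω·C) = 0 - j851.1 Ω
Step 3 — With open output, the series arm Z2 and the output shunt Z3 appear in series to ground: Z2 + Z3 = 10 - j851.1 Ω.
Step 4 — Parallel with input shunt Z1: Z_in = Z1 || (Z2 + Z3) = 0.004788 - j18.62 Ω = 18.62∠-90.0° Ω.

Z = 0.004788 - j18.62 Ω = 18.62∠-90.0° Ω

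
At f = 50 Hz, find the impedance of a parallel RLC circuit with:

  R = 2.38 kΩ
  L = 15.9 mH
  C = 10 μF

Step 1 — Angular frequency: ω = 2π·f = 2π·50 = 314.2 rad/s.
Step 2 — Component impedances:
  R: Z = R = 2380 Ω
  L: Z = jωL = j·314.2·0.0159 = 0 + j4.995 Ω
  C: Z = 1/(jωC) = -j/(ω·C) = 0 - j318.3 Ω
Step 3 — Parallel combination: 1/Z_total = 1/R + 1/L + 1/C; Z_total = 0.01082 + j5.075 Ω = 5.075∠89.9° Ω.

Z = 0.01082 + j5.075 Ω = 5.075∠89.9° Ω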